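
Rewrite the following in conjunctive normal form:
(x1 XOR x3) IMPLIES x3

NOT x1 OR x3

(x1 XOR x3) IMPLIES x3
≡ NOT (x1 XOR x3) OR x3   [eliminate IMPLIES]
≡ NOT ((x1 OR x3) AND NOT (x1 AND x3)) OR x3   [expand XOR]
≡ NOT (x1 OR x3) OR NOT NOT (x1 AND x3) OR x3   [De Morgan]
≡ (NOT x1 AND NOT x3) OR NOT NOT (x1 AND x3) OR x3   [De Morgan]
≡ (NOT x1 AND NOT x3) OR (x1 AND x3) OR x3   [double negation]
≡ (NOT x1 OR x1 OR x3) AND (NOT x1 OR x3 OR x3) AND (NOT x3 OR x1 OR x3) AND (NOT x3 OR x3 OR x3)   [distribute OR over AND]
≡ NOT x1 OR x3   [simplify]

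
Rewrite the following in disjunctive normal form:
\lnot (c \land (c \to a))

\lnot (c \land (c \to a))
≡ \lnot (c \land (\lnot c \lor a))   — eliminate \to
≡ \lnot c \lor \lnot (\lnot c \lor a)   — De Morgan
≡ \lnot c \lor (\lnot \lnot c \land \lnot a)   — De Morgan
≡ \lnot c \lor (c \land \lnot a)   — double negation

\lnot c \lor (c \land \lnot a)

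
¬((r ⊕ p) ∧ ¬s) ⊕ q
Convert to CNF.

(¬r ∨ p ∨ s ∨ q) ∧ (¬p ∨ r ∨ s ∨ q) ∧ (r ∨ p ∨ ¬q) ∧ (¬r ∨ ¬p ∨ ¬q) ∧ (¬s ∨ ¬q)

¬((r ⊕ p) ∧ ¬s) ⊕ q
⇔ (¬((r ⊕ p) ∧ ¬s) ∨ q) ∧ ¬(¬((r ⊕ p) ∧ ¬s) ∧ q)   [expand ⊕]
⇔ (¬((r ∨ p) ∧ ¬(r ∧ p) ∧ ¬s) ∨ q) ∧ ¬(¬((r ⊕ p) ∧ ¬s) ∧ q)   [expand ⊕]
⇔ (¬((r ∨ p) ∧ ¬(r ∧ p) ∧ ¬s) ∨ q) ∧ ¬(¬((r ∨ p) ∧ ¬(r ∧ p) ∧ ¬s) ∧ q)   [expand ⊕]
⇔ (¬(r ∨ p) ∨ ¬¬(r ∧ p) ∨ ¬¬s ∨ q) ∧ ¬(¬((r ∨ p) ∧ ¬(r ∧ p) ∧ ¬s) ∧ q)   [De Morgan]
⇔ ((¬r ∧ ¬p) ∨ ¬¬(r ∧ p) ∨ ¬¬s ∨ q) ∧ ¬(¬((r ∨ p) ∧ ¬(r ∧ p) ∧ ¬s) ∧ q)   [De Morgan]
⇔ ((¬r ∧ ¬p) ∨ (r ∧ p) ∨ ¬¬s ∨ q) ∧ ¬(¬((r ∨ p) ∧ ¬(r ∧ p) ∧ ¬s) ∧ q)   [double negation]
⇔ ((¬r ∧ ¬p) ∨ (r ∧ p) ∨ s ∨ q) ∧ ¬(¬((r ∨ p) ∧ ¬(r ∧ p) ∧ ¬s) ∧ q)   [double negation]
⇔ ((¬r ∧ ¬p) ∨ (r ∧ p) ∨ s ∨ q) ∧ (¬¬((r ∨ p) ∧ ¬(r ∧ p) ∧ ¬s) ∨ ¬q)   [De Morgan]
⇔ ((¬r ∧ ¬p) ∨ (r ∧ p) ∨ s ∨ q) ∧ (((r ∨ p) ∧ ¬(r ∧ p) ∧ ¬s) ∨ ¬q)   [double negation]
⇔ ((¬r ∧ ¬p) ∨ (r ∧ p) ∨ s ∨ q) ∧ (((r ∨ p) ∧ (¬r ∨ ¬p) ∧ ¬s) ∨ ¬q)   [De Morgan]
⇔ (¬r ∨ r ∨ s ∨ q) ∧ (¬r ∨ p ∨ s ∨ q) ∧ (¬p ∨ r ∨ s ∨ q) ∧ (¬p ∨ p ∨ s ∨ q) ∧ (r ∨ p ∨ ¬q) ∧ (¬r ∨ ¬p ∨ ¬q) ∧ (¬s ∨ ¬q)   [distribute ∨ over ∧]
⇔ (¬r ∨ p ∨ s ∨ q) ∧ (¬p ∨ r ∨ s ∨ q) ∧ (r ∨ p ∨ ¬q) ∧ (¬r ∨ ¬p ∨ ¬q) ∧ (¬s ∨ ¬q)   [simplify]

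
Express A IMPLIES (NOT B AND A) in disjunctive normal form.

NOT A OR (NOT B AND A)

A IMPLIES (NOT B AND A)
≡ NOT A OR (NOT B AND A)   [eliminate IMPLIES]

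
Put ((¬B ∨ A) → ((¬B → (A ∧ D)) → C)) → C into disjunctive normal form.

((¬B ∨ A) → ((¬B → (A ∧ D)) → C)) → C
⇔ ¬((¬B ∨ A) → ((¬B → (A ∧ D)) → C)) ∨ C   [eliminate →]
⇔ ¬(¬(¬B ∨ A) ∨ ((¬B → (A ∧ D)) → C)) ∨ C   [eliminate →]
⇔ ¬(¬(¬B ∨ A) ∨ ¬(¬B → (A ∧ D)) ∨ C) ∨ C   [eliminate →]
⇔ ¬(¬(¬B ∨ A) ∨ ¬(¬¬B ∨ (A ∧ D)) ∨ C) ∨ C   [eliminate →]
⇔ (¬¬(¬B ∨ A) ∧ ¬¬(¬¬B ∨ (A ∧ D)) ∧ ¬C) ∨ C   [De Morgan]
⇔ ((¬B ∨ A) ∧ ¬¬(¬¬B ∨ (A ∧ D)) ∧ ¬C) ∨ C   [double negation]
⇔ ((¬B ∨ A) ∧ (¬¬B ∨ (A ∧ D)) ∧ ¬C) ∨ C   [double negation]
⇔ ((¬B ∨ A) ∧ (B ∨ (A ∧ D)) ∧ ¬C) ∨ C   [double negation]
⇔ (¬B ∧ B ∧ ¬C) ∨ (¬B ∧ A ∧ D ∧ ¬C) ∨ (A ∧ B ∧ ¬C) ∨ (A ∧ A ∧ D ∧ ¬C) ∨ C   [distribute ∧ over ∨]
⇔ (A ∧ B ∧ ¬C) ∨ (A ∧ D ∧ ¬C) ∨ C   [simplify]

(A ∧ B ∧ ¬C) ∨ (A ∧ D ∧ ¬C) ∨ C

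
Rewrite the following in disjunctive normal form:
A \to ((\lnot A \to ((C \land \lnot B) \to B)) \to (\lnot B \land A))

\lnot A \lor (\lnot B \land A)

A \to ((\lnot A \to ((C \land \lnot B) \to B)) \to (\lnot B \land A))
= \lnot A \lor ((\lnot A \to ((C \land \lnot B) \to B)) \to (\lnot B \land A))   (eliminate \to)
= \lnot A \lor \lnot (\lnot A \to ((C \land \lnot B) \to B)) \lor (\lnot B \land A)   (eliminate \to)
= \lnot A \lor \lnot (\lnot \lnot A \lor ((C \land \lnot B) \to B)) \lor (\lnot B \land A)   (eliminate \to)
= \lnot A \lor \lnot (\lnot \lnot A \lor \lnot (C \land \lnot B) \lor B) \lor (\lnot B \land A)   (eliminate \to)
= \lnot A \lor (\lnot \lnot \lnot A \land \lnot \lnot (C \land \lnot B) \land \lnot B) \lor (\lnot B \land A)   (De Morgan)
= \lnot A \lor (\lnot A \land \lnot \lnot (C \land \lnot B) \land \lnot B) \lor (\lnot B \land A)   (double negation)
= \lnot A \lor (\lnot A \land C \land \lnot B \land \lnot B) \lor (\lnot B \land A)   (double negation)
= \lnot A \lor (\lnot B \land A)   (simplify)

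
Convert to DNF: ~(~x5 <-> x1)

(~x5 & ~x1) | (x1 & x5)

~(~x5 <-> x1)
≡ ~((~x5 -> x1) & (x1 -> ~x5))
≡ ~((~~x5 | x1) & (x1 -> ~x5))
≡ ~((~~x5 | x1) & (~x1 | ~x5))
≡ ~(~~x5 | x1) | ~(~x1 | ~x5)
≡ (~~~x5 & ~x1) | ~(~x1 | ~x5)
≡ (~x5 & ~x1) | ~(~x1 | ~x5)
≡ (~x5 & ~x1) | (~~x1 & ~~x5)
≡ (~x5 & ~x1) | (x1 & ~~x5)
≡ (~x5 & ~x1) | (x1 & x5)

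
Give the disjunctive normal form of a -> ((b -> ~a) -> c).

~a | (b & a) | c

a -> ((b -> ~a) -> c)
⇔ ~a | ((b -> ~a) -> c)   — eliminate ->
⇔ ~a | ~(b -> ~a) | c   — eliminate ->
⇔ ~a | ~(~b | ~a) | c   — eliminate ->
⇔ ~a | (~~b & ~~a) | c   — De Morgan
⇔ ~a | (b & ~~a) | c   — double negation
⇔ ~a | (b & a) | c   — double negation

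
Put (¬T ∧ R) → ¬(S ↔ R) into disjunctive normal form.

T ∨ ¬R ∨ (R ∧ ¬S)

(¬T ∧ R) → ¬(S ↔ R)
≡ ¬(¬T ∧ R) ∨ ¬(S ↔ R)   [eliminate →]
≡ ¬(¬T ∧ R) ∨ ¬((S → R) ∧ (R → S))   [eliminate ↔]
≡ ¬(¬T ∧ R) ∨ ¬((¬S ∨ R) ∧ (R → S))   [eliminate →]
≡ ¬(¬T ∧ R) ∨ ¬((¬S ∨ R) ∧ (¬R ∨ S))   [eliminate →]
≡ ¬¬T ∨ ¬R ∨ ¬((¬S ∨ R) ∧ (¬R ∨ S))   [De Morgan]
≡ T ∨ ¬R ∨ ¬((¬S ∨ R) ∧ (¬R ∨ S))   [double negation]
≡ T ∨ ¬R ∨ ¬(¬S ∨ R) ∨ ¬(¬R ∨ S)   [De Morgan]
≡ T ∨ ¬R ∨ (¬¬S ∧ ¬R) ∨ ¬(¬R ∨ S)   [De Morgan]
≡ T ∨ ¬R ∨ (S ∧ ¬R) ∨ ¬(¬R ∨ S)   [double negation]
≡ T ∨ ¬R ∨ (S ∧ ¬R) ∨ (¬¬R ∧ ¬S)   [De Morgan]
≡ T ∨ ¬R ∨ (S ∧ ¬R) ∨ (R ∧ ¬S)   [double negation]
≡ T ∨ ¬R ∨ (R ∧ ¬S)   [simplify]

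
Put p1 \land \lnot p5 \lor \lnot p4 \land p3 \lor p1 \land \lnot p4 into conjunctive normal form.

(p1 \lor \lnot p4) \land (p1 \lor p3) \land (\lnot p5 \lor \lnot p4)

p1 \land \lnot p5 \lor \lnot p4 \land p3 \lor p1 \land \lnot p4
= (p1 \lor \lnot p4 \lor p1) \land (p1 \lor \lnot p4 \lor \lnot p4) \land (p1 \lor p3 \lor p1) \land (p1 \lor p3 \lor \lnot p4) \land (\lnot p5 \lor \lnot p4 \lor p1) \land (\lnot p5 \lor \lnot p4 \lor \lnot p4) \land (\lnot p5 \lor p3 \lor p1) \land (\lnot p5 \lor p3 \lor \lnot p4)   [distribute \lor over \land]
= (p1 \lor \lnot p4) \land (p1 \lor p3) \land (\lnot p5 \lor \lnot p4)   [simplify]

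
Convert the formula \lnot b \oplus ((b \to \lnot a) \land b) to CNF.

\lnot b \oplus ((b \to \lnot a) \land b)
⇔ (\lnot b \lor ((b \to \lnot a) \land b)) \land \lnot (\lnot b \land (b \to \lnot a) \land b)   — expand \oplus
⇔ (\lnot b \lor ((\lnot b \lor \lnot a) \land b)) \land \lnot (\lnot b \land (b \to \lnot a) \land b)   — eliminate \to
⇔ (\lnot b \lor ((\lnot b \lor \lnot a) \land b)) \land \lnot (\lnot b \land (\lnot b \lor \lnot a) \land b)   — eliminate \to
⇔ (\lnot b \lor ((\lnot b \lor \lnot a) \land b)) \land (\lnot \lnot b \lor \lnot (\lnot b \lor \lnot a) \lor \lnot b)   — De Morgan
⇔ (\lnot b \lor ((\lnot b \lor \lnot a) \land b)) \land (b \lor \lnot (\lnot b \lor \lnot a) \lor \lnot b)   — double negation
⇔ (\lnot b \lor ((\lnot b \lor \lnot a) \land b)) \land (b \lor (\lnot \lnot b \land \lnot \lnot a) \lor \lnot b)   — De Morgan
⇔ (\lnot b \lor ((\lnot b \lor \lnot a) \land b)) \land (b \lor (b \land \lnot \lnot a) \lor \lnot b)   — double negation
⇔ (\lnot b \lor ((\lnot b \lor \lnot a) \land b)) \land (b \lor (b \land a) \lor \lnot b)   — double negation
⇔ (\lnot b \lor \lnot b \lor \lnot a) \land (\lnot b \lor b) \land (b \lor b \lor \lnot b) \land (b \lor a \lor \lnot b)   — distribute \lor over \land
⇔ \lnot b \lor \lnot a   — simplify

\lnot b \lor \lnot a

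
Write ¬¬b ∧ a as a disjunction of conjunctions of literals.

b ∧ a

¬¬b ∧ a
= b ∧ a   (double negation)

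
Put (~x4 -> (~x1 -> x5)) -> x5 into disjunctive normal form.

(~x4 -> (~x1 -> x5)) -> x5
≡ ~(~x4 -> (~x1 -> x5)) | x5   [eliminate ->]
≡ ~(~~x4 | (~x1 -> x5)) | x5   [eliminate ->]
≡ ~(~~x4 | ~~x1 | x5) | x5   [eliminate ->]
≡ (~~~x4 & ~~~x1 & ~x5) | x5   [De Morgan]
≡ (~x4 & ~~~x1 & ~x5) | x5   [double negation]
≡ (~x4 & ~x1 & ~x5) | x5   [double negation]

(~x4 & ~x1 & ~x5) | x5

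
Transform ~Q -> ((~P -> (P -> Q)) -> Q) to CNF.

(Q | ~P) & (Q | P)

~Q -> ((~P -> (P -> Q)) -> Q)
⇔ ~~Q | ((~P -> (P -> Q)) -> Q)   (eliminate ->)
⇔ ~~Q | ~(~P -> (P -> Q)) | Q   (eliminate ->)
⇔ ~~Q | ~(~~P | (P -> Q)) | Q   (eliminate ->)
⇔ ~~Q | ~(~~P | ~P | Q) | Q   (eliminate ->)
⇔ Q | ~(~~P | ~P | Q) | Q   (double negation)
⇔ Q | (~~~P & ~~P & ~Q) | Q   (De Morgan)
⇔ Q | (~P & ~~P & ~Q) | Q   (double negation)
⇔ Q | (~P & P & ~Q) | Q   (double negation)
⇔ (Q | ~P | Q) & (Q | P | Q) & (Q | ~Q | Q)   (distribute | over &)
⇔ (Q | ~P) & (Q | P)   (simplify)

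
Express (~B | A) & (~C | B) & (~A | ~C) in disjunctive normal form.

(~B & ~C) | (A & ~C)

(~B | A) & (~C | B) & (~A | ~C)
≡ (~B & ~C & ~A) | (~B & ~C & ~C) | (~B & B & ~A) | (~B & B & ~C) | (A & ~C & ~A) | (A & ~C & ~C) | (A & B & ~A) | (A & B & ~C)   (distribute & over |)
≡ (~B & ~C) | (A & ~C)   (simplify)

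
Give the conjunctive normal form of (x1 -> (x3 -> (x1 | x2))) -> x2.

(x1 | x2) & (x3 | x2) & (~x1 | x2)

(x1 -> (x3 -> (x1 | x2))) -> x2
≡ ~(x1 -> (x3 -> (x1 | x2))) | x2   (eliminate ->)
≡ ~(~x1 | (x3 -> (x1 | x2))) | x2   (eliminate ->)
≡ ~(~x1 | ~x3 | x1 | x2) | x2   (eliminate ->)
≡ (~~x1 & ~~x3 & ~x1 & ~x2) | x2   (De Morgan)
≡ (x1 & ~~x3 & ~x1 & ~x2) | x2   (double negation)
≡ (x1 & x3 & ~x1 & ~x2) | x2   (double negation)
≡ (x1 | x2) & (x3 | x2) & (~x1 | x2) & (~x2 | x2)   (distribute | over &)
≡ (x1 | x2) & (x3 | x2) & (~x1 | x2)   (simplify)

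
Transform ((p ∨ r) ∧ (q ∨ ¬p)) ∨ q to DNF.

((p ∨ r) ∧ (q ∨ ¬p)) ∨ q
≡ (p ∧ q) ∨ (p ∧ ¬p) ∨ (r ∧ q) ∨ (r ∧ ¬p) ∨ q   [distribute ∧ over ∨]
≡ (r ∧ ¬p) ∨ q   [simplify]

(r ∧ ¬p) ∨ q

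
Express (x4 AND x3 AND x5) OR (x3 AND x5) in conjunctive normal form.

(x4 AND x3 AND x5) OR (x3 AND x5)
≡ (x4 OR x3) AND (x4 OR x5) AND (x3 OR x3) AND (x3 OR x5) AND (x5 OR x3) AND (x5 OR x5)   [distribute OR over AND]
≡ x3 AND x5   [simplify]

x3 AND x5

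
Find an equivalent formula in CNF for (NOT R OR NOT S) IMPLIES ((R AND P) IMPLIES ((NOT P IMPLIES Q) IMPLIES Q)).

(NOT R OR NOT S) IMPLIES ((R AND P) IMPLIES ((NOT P IMPLIES Q) IMPLIES Q))
≡ NOT (NOT R OR NOT S) OR ((R AND P) IMPLIES ((NOT P IMPLIES Q) IMPLIES Q))   (eliminate IMPLIES)
≡ NOT (NOT R OR NOT S) OR NOT (R AND P) OR ((NOT P IMPLIES Q) IMPLIES Q)   (eliminate IMPLIES)
≡ NOT (NOT R OR NOT S) OR NOT (R AND P) OR NOT (NOT P IMPLIES Q) OR Q   (eliminate IMPLIES)
≡ NOT (NOT R OR NOT S) OR NOT (R AND P) OR NOT (NOT NOT P OR Q) OR Q   (eliminate IMPLIES)
≡ (NOT NOT R AND NOT NOT S) OR NOT (R AND P) OR NOT (NOT NOT P OR Q) OR Q   (De Morgan)
≡ (R AND NOT NOT S) OR NOT (R AND P) OR NOT (NOT NOT P OR Q) OR Q   (double negation)
≡ (R AND S) OR NOT (R AND P) OR NOT (NOT NOT P OR Q) OR Q   (double negation)
≡ (R AND S) OR NOT R OR NOT P OR NOT (NOT NOT P OR Q) OR Q   (De Morgan)
≡ (R AND S) OR NOT R OR NOT P OR (NOT NOT NOT P AND NOT Q) OR Q   (De Morgan)
≡ (R AND S) OR NOT R OR NOT P OR (NOT P AND NOT Q) OR Q   (double negation)
≡ (R OR NOT R OR NOT P OR NOT P OR Q) AND (R OR NOT R OR NOT P OR NOT Q OR Q) AND (S OR NOT R OR NOT P OR NOT P OR Q) AND (S OR NOT R OR NOT P OR NOT Q OR Q)   (distribute OR over AND)
≡ S OR NOT R OR NOT P OR Q   (simplify)

S OR NOT R OR NOT P OR Q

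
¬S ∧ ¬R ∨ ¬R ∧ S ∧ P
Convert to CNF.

¬S ∧ ¬R ∨ ¬R ∧ S ∧ P
⇔ (¬S ∨ ¬R) ∧ (¬S ∨ S) ∧ (¬S ∨ P) ∧ (¬R ∨ ¬R) ∧ (¬R ∨ S) ∧ (¬R ∨ P)   [distribute ∨ over ∧]
⇔ (¬S ∨ P) ∧ ¬R   [simplify]

(¬S ∨ P) ∧ ¬R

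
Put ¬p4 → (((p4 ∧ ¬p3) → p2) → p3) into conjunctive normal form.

¬p4 → (((p4 ∧ ¬p3) → p2) → p3)
= ¬¬p4 ∨ (((p4 ∧ ¬p3) → p2) → p3)   — eliminate →
= ¬¬p4 ∨ ¬((p4 ∧ ¬p3) → p2) ∨ p3   — eliminate →
= ¬¬p4 ∨ ¬(¬(p4 ∧ ¬p3) ∨ p2) ∨ p3   — eliminate →
= p4 ∨ ¬(¬(p4 ∧ ¬p3) ∨ p2) ∨ p3   — double negation
= p4 ∨ (¬¬(p4 ∧ ¬p3) ∧ ¬p2) ∨ p3   — De Morgan
= p4 ∨ (p4 ∧ ¬p3 ∧ ¬p2) ∨ p3   — double negation
= (p4 ∨ p4 ∨ p3) ∧ (p4 ∨ ¬p3 ∨ p3) ∧ (p4 ∨ ¬p2 ∨ p3)   — distribute ∨ over ∧
= p4 ∨ p3   — simplify

p4 ∨ p3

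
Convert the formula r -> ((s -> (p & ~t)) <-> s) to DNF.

~r | (s & p & ~t)

r -> ((s -> (p & ~t)) <-> s)
⇔ ~r | ((s -> (p & ~t)) <-> s)   — eliminate ->
⇔ ~r | (((s -> (p & ~t)) -> s) & (s -> (s -> (p & ~t))))   — eliminate <->
⇔ ~r | ((~(s -> (p & ~t)) | s) & (s -> (s -> (p & ~t))))   — eliminate ->
⇔ ~r | ((~(~s | (p & ~t)) | s) & (s -> (s -> (p & ~t))))   — eliminate ->
⇔ ~r | ((~(~s | (p & ~t)) | s) & (~s | (s -> (p & ~t))))   — eliminate ->
⇔ ~r | ((~(~s | (p & ~t)) | s) & (~s | ~s | (p & ~t)))   — eliminate ->
⇔ ~r | (((~~s & ~(p & ~t)) | s) & (~s | ~s | (p & ~t)))   — De Morgan
⇔ ~r | (((s & ~(p & ~t)) | s) & (~s | ~s | (p & ~t)))   — double negation
⇔ ~r | (((s & (~p | ~~t)) | s) & (~s | ~s | (p & ~t)))   — De Morgan
⇔ ~r | (((s & (~p | t)) | s) & (~s | ~s | (p & ~t)))   — double negation
⇔ ~r | (s & ~p & ~s) | (s & ~p & ~s) | (s & ~p & p & ~t) | (s & t & ~s) | (s & t & ~s) | (s & t & p & ~t) | (s & ~s) | (s & ~s) | (s & p & ~t)   — distribute & over |
⇔ ~r | (s & p & ~t)   — simplify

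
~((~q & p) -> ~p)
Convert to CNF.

~((~q & p) -> ~p)
⇔ ~(~(~q & p) | ~p)
⇔ ~~(~q & p) & ~~p
⇔ ~q & p & ~~p
⇔ ~q & p & p
⇔ ~q & p

~q & p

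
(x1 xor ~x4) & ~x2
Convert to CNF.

(x1 xor ~x4) & ~x2
⇔ (x1 | ~x4) & ~(x1 & ~x4) & ~x2   [expand xor]
⇔ (x1 | ~x4) & (~x1 | ~~x4) & ~x2   [De Morgan]
⇔ (x1 | ~x4) & (~x1 | x4) & ~x2   [double negation]

(x1 | ~x4) & (~x1 | x4) & ~x2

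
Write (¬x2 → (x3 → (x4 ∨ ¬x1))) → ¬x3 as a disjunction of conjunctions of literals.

(¬x2 ∧ x3 ∧ ¬x4 ∧ x1) ∨ ¬x3

(¬x2 → (x3 → (x4 ∨ ¬x1))) → ¬x3
⇔ ¬(¬x2 → (x3 → (x4 ∨ ¬x1))) ∨ ¬x3   (eliminate →)
⇔ ¬(¬¬x2 ∨ (x3 → (x4 ∨ ¬x1))) ∨ ¬x3   (eliminate →)
⇔ ¬(¬¬x2 ∨ ¬x3 ∨ x4 ∨ ¬x1) ∨ ¬x3   (eliminate →)
⇔ (¬¬¬x2 ∧ ¬¬x3 ∧ ¬x4 ∧ ¬¬x1) ∨ ¬x3   (De Morgan)
⇔ (¬x2 ∧ ¬¬x3 ∧ ¬x4 ∧ ¬¬x1) ∨ ¬x3   (double negation)
⇔ (¬x2 ∧ x3 ∧ ¬x4 ∧ ¬¬x1) ∨ ¬x3   (double negation)
⇔ (¬x2 ∧ x3 ∧ ¬x4 ∧ x1) ∨ ¬x3   (double negation)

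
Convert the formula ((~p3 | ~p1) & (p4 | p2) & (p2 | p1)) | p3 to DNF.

(~p3 & p4 & p1) | (~p3 & p2) | (~p1 & p2) | p3

((~p3 | ~p1) & (p4 | p2) & (p2 | p1)) | p3
≡ (~p3 & p4 & p2) | (~p3 & p4 & p1) | (~p3 & p2 & p2) | (~p3 & p2 & p1) | (~p1 & p4 & p2) | (~p1 & p4 & p1) | (~p1 & p2 & p2) | (~p1 & p2 & p1) | p3
≡ (~p3 & p4 & p1) | (~p3 & p2) | (~p1 & p2) | p3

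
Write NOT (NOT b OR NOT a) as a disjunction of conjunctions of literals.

NOT (NOT b OR NOT a)
⇔ NOT NOT b AND NOT NOT a   — De Morgan
⇔ b AND NOT NOT a   — double negation
⇔ b AND a   — double negation

b AND a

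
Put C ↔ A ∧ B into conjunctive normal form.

(¬C ∨ A) ∧ (¬C ∨ B) ∧ (¬A ∨ ¬B ∨ C)

C ↔ A ∧ B
≡ (C → A ∧ B) ∧ (A ∧ B → C)   [eliminate ↔]
≡ (¬C ∨ A ∧ B) ∧ (A ∧ B → C)   [eliminate →]
≡ (¬C ∨ A ∧ B) ∧ (¬(A ∧ B) ∨ C)   [eliminate →]
≡ (¬C ∨ A ∧ B) ∧ (¬A ∨ ¬B ∨ C)   [De Morgan]
≡ (¬C ∨ A) ∧ (¬C ∨ B) ∧ (¬A ∨ ¬B ∨ C)   [distribute ∨ over ∧]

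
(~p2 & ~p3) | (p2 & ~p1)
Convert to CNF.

(~p2 & ~p3) | (p2 & ~p1)
⇔ (~p2 | p2) & (~p2 | ~p1) & (~p3 | p2) & (~p3 | ~p1)   — distribute | over &
⇔ (~p2 | ~p1) & (~p3 | p2) & (~p3 | ~p1)   — simplify

(~p2 | ~p1) & (~p3 | p2) & (~p3 | ~p1)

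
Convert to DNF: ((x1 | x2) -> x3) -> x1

((x1 | x2) -> x3) -> x1
= ~((x1 | x2) -> x3) | x1   [eliminate ->]
= ~(~(x1 | x2) | x3) | x1   [eliminate ->]
= (~~(x1 | x2) & ~x3) | x1   [De Morgan]
= ((x1 | x2) & ~x3) | x1   [double negation]
= (x1 & ~x3) | (x2 & ~x3) | x1   [distribute & over |]
= (x2 & ~x3) | x1   [simplify]

(x2 & ~x3) | x1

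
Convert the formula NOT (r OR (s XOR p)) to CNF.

NOT r AND (NOT s OR p) AND (NOT p OR s)

NOT (r OR (s XOR p))
= NOT (r OR ((s OR p) AND NOT (s AND p)))   [expand XOR]
= NOT r AND NOT ((s OR p) AND NOT (s AND p))   [De Morgan]
= NOT r AND (NOT (s OR p) OR NOT NOT (s AND p))   [De Morgan]
= NOT r AND ((NOT s AND NOT p) OR NOT NOT (s AND p))   [De Morgan]
= NOT r AND ((NOT s AND NOT p) OR (s AND p))   [double negation]
= NOT r AND (NOT s OR s) AND (NOT s OR p) AND (NOT p OR s) AND (NOT p OR p)   [distribute OR over AND]
= NOT r AND (NOT s OR p) AND (NOT p OR s)   [simplify]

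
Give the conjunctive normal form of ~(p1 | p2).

~(p1 | p2)
⇔ ~p1 & ~p2   — De Morgan

~p1 & ~p2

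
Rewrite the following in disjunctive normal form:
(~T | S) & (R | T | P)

(~T & R) | (~T & P) | (S & R) | (S & T) | (S & P)

(~T | S) & (R | T | P)
⇔ (~T & R) | (~T & T) | (~T & P) | (S & R) | (S & T) | (S & P)   — distribute & over |
⇔ (~T & R) | (~T & P) | (S & R) | (S & T) | (S & P)   — simplify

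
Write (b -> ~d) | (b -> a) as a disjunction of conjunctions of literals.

(b -> ~d) | (b -> a)
≡ ~b | ~d | (b -> a)   — eliminate ->
≡ ~b | ~d | ~b | a   — eliminate ->
≡ ~b | ~d | a   — simplify

~b | ~d | a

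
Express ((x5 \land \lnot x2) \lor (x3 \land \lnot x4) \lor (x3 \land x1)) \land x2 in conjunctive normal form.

(x5 \lor x3) \land (x5 \lor \lnot x4 \lor x1) \land (\lnot x2 \lor x3) \land (\lnot x2 \lor \lnot x4 \lor x1) \land x2

((x5 \land \lnot x2) \lor (x3 \land \lnot x4) \lor (x3 \land x1)) \land x2
= (x5 \lor x3 \lor x3) \land (x5 \lor x3 \lor x1) \land (x5 \lor \lnot x4 \lor x3) \land (x5 \lor \lnot x4 \lor x1) \land (\lnot x2 \lor x3 \lor x3) \land (\lnot x2 \lor x3 \lor x1) \land (\lnot x2 \lor \lnot x4 \lor x3) \land (\lnot x2 \lor \lnot x4 \lor x1) \land x2   [distribute \lor over \land]
= (x5 \lor x3) \land (x5 \lor \lnot x4 \lor x1) \land (\lnot x2 \lor x3) \land (\lnot x2 \lor \lnot x4 \lor x1) \land x2   [simplify]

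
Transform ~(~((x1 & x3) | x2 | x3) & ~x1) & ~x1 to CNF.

(x1 | x2 | x3) & ~x1

~(~((x1 & x3) | x2 | x3) & ~x1) & ~x1
= (~~((x1 & x3) | x2 | x3) | ~~x1) & ~x1   — De Morgan
= ((x1 & x3) | x2 | x3 | ~~x1) & ~x1   — double negation
= ((x1 & x3) | x2 | x3 | x1) & ~x1   — double negation
= (x1 | x2 | x3 | x1) & (x3 | x2 | x3 | x1) & ~x1   — distribute | over &
= (x1 | x2 | x3) & ~x1   — simplify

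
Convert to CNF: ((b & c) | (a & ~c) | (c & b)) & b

((b & c) | (a & ~c) | (c & b)) & b
≡ (b | a | c) & (b | a | b) & (b | ~c | c) & (b | ~c | b) & (c | a | c) & (c | a | b) & (c | ~c | c) & (c | ~c | b) & b   [distribute | over &]
≡ (c | a) & b   [simplify]

(c | a) & b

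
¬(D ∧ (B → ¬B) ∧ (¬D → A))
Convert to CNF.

¬D ∨ B

¬(D ∧ (B → ¬B) ∧ (¬D → A))
≡ ¬(D ∧ (¬B ∨ ¬B) ∧ (¬D → A))   (eliminate →)
≡ ¬(D ∧ (¬B ∨ ¬B) ∧ (¬¬D ∨ A))   (eliminate →)
≡ ¬D ∨ ¬(¬B ∨ ¬B) ∨ ¬(¬¬D ∨ A)   (De Morgan)
≡ ¬D ∨ (¬¬B ∧ ¬¬B) ∨ ¬(¬¬D ∨ A)   (De Morgan)
≡ ¬D ∨ (B ∧ ¬¬B) ∨ ¬(¬¬D ∨ A)   (double negation)
≡ ¬D ∨ (B ∧ B) ∨ ¬(¬¬D ∨ A)   (double negation)
≡ ¬D ∨ (B ∧ B) ∨ (¬¬¬D ∧ ¬A)   (De Morgan)
≡ ¬D ∨ (B ∧ B) ∨ (¬D ∧ ¬A)   (double negation)
≡ (¬D ∨ B ∨ ¬D) ∧ (¬D ∨ B ∨ ¬A) ∧ (¬D ∨ B ∨ ¬D) ∧ (¬D ∨ B ∨ ¬A)   (distribute ∨ over ∧)
≡ ¬D ∨ B   (simplify)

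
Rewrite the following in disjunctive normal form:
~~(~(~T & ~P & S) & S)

(T & S) | (P & S)

~~(~(~T & ~P & S) & S)
⇔ ~(~T & ~P & S) & S   — double negation
⇔ (~~T | ~~P | ~S) & S   — De Morgan
⇔ (T | ~~P | ~S) & S   — double negation
⇔ (T | P | ~S) & S   — double negation
⇔ (T & S) | (P & S) | (~S & S)   — distribute & over |
⇔ (T & S) | (P & S)   — simplify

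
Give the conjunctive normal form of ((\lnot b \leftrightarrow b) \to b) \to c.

(b \lor c) \land (\lnot b \lor c)

((\lnot b \leftrightarrow b) \to b) \to c
≡ \lnot ((\lnot b \leftrightarrow b) \to b) \lor c   [eliminate \to]
≡ \lnot (\lnot (\lnot b \leftrightarrow b) \lor b) \lor c   [eliminate \to]
≡ \lnot (\lnot ((\lnot b \to b) \land (b \to \lnot b)) \lor b) \lor c   [eliminate \leftrightarrow]
≡ \lnot (\lnot ((\lnot \lnot b \lor b) \land (b \to \lnot b)) \lor b) \lor c   [eliminate \to]
≡ \lnot (\lnot ((\lnot \lnot b \lor b) \land (\lnot b \lor \lnot b)) \lor b) \lor c   [eliminate \to]
≡ (\lnot \lnot ((\lnot \lnot b \lor b) \land (\lnot b \lor \lnot b)) \land \lnot b) \lor c   [De Morgan]
≡ ((\lnot \lnot b \lor b) \land (\lnot b \lor \lnot b) \land \lnot b) \lor c   [double negation]
≡ ((b \lor b) \land (\lnot b \lor \lnot b) \land \lnot b) \lor c   [double negation]
≡ (b \lor b \lor c) \land (\lnot b \lor \lnot b \lor c) \land (\lnot b \lor c)   [distribute \lor over \land]
≡ (b \lor c) \land (\lnot b \lor c)   [simplify]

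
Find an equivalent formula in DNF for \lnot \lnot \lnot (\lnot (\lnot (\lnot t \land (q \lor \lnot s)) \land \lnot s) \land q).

(t \land \lnot s) \lor \lnot q

\lnot \lnot \lnot (\lnot (\lnot (\lnot t \land (q \lor \lnot s)) \land \lnot s) \land q)
≡ \lnot (\lnot (\lnot (\lnot t \land (q \lor \lnot s)) \land \lnot s) \land q)   — double negation
≡ \lnot \lnot (\lnot (\lnot t \land (q \lor \lnot s)) \land \lnot s) \lor \lnot q   — De Morgan
≡ (\lnot (\lnot t \land (q \lor \lnot s)) \land \lnot s) \lor \lnot q   — double negation
≡ ((\lnot \lnot t \lor \lnot (q \lor \lnot s)) \land \lnot s) \lor \lnot q   — De Morgan
≡ ((t \lor \lnot (q \lor \lnot s)) \land \lnot s) \lor \lnot q   — double negation
≡ ((t \lor (\lnot q \land \lnot \lnot s)) \land \lnot s) \lor \lnot q   — De Morgan
≡ ((t \lor (\lnot q \land s)) \land \lnot s) \lor \lnot q   — double negation
≡ (t \land \lnot s) \lor (\lnot q \land s \land \lnot s) \lor \lnot q   — distribute \land over \lor
≡ (t \land \lnot s) \lor \lnot q   — simplify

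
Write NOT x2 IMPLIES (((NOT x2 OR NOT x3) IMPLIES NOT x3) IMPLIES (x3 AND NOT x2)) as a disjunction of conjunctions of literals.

NOT x2 IMPLIES (((NOT x2 OR NOT x3) IMPLIES NOT x3) IMPLIES (x3 AND NOT x2))
≡ NOT NOT x2 OR (((NOT x2 OR NOT x3) IMPLIES NOT x3) IMPLIES (x3 AND NOT x2))
≡ NOT NOT x2 OR NOT ((NOT x2 OR NOT x3) IMPLIES NOT x3) OR (x3 AND NOT x2)
≡ NOT NOT x2 OR NOT (NOT (NOT x2 OR NOT x3) OR NOT x3) OR (x3 AND NOT x2)
≡ x2 OR NOT (NOT (NOT x2 OR NOT x3) OR NOT x3) OR (x3 AND NOT x2)
≡ x2 OR (NOT NOT (NOT x2 OR NOT x3) AND NOT NOT x3) OR (x3 AND NOT x2)
≡ x2 OR ((NOT x2 OR NOT x3) AND NOT NOT x3) OR (x3 AND NOT x2)
≡ x2 OR ((NOT x2 OR NOT x3) AND x3) OR (x3 AND NOT x2)
≡ x2 OR (NOT x2 AND x3) OR (NOT x3 AND x3) OR (x3 AND NOT x2)
≡ x2 OR (NOT x2 AND x3)

x2 OR (NOT x2 AND x3)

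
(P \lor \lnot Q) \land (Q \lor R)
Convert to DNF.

(P \lor \lnot Q) \land (Q \lor R)
≡ (P \land Q) \lor (P \land R) \lor (\lnot Q \land Q) \lor (\lnot Q \land R)
≡ (P \land Q) \lor (P \land R) \lor (\lnot Q \land R)

(P \land Q) \lor (P \land R) \lor (\lnot Q \land R)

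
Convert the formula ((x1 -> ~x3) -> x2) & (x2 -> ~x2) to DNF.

((x1 -> ~x3) -> x2) & (x2 -> ~x2)
≡ (~(x1 -> ~x3) | x2) & (x2 -> ~x2)   (eliminate ->)
≡ (~(~x1 | ~x3) | x2) & (x2 -> ~x2)   (eliminate ->)
≡ (~(~x1 | ~x3) | x2) & (~x2 | ~x2)   (eliminate ->)
≡ ((~~x1 & ~~x3) | x2) & (~x2 | ~x2)   (De Morgan)
≡ ((x1 & ~~x3) | x2) & (~x2 | ~x2)   (double negation)
≡ ((x1 & x3) | x2) & (~x2 | ~x2)   (double negation)
≡ (x1 & x3 & ~x2) | (x1 & x3 & ~x2) | (x2 & ~x2) | (x2 & ~x2)   (distribute & over |)
≡ x1 & x3 & ~x2   (simplify)

x1 & x3 & ~x2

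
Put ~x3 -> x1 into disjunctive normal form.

x3 | x1

~x3 -> x1
= ~~x3 | x1   — eliminate ->
= x3 | x1   — double negation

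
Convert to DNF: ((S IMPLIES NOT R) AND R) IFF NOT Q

((S IMPLIES NOT R) AND R) IFF NOT Q
= (((S IMPLIES NOT R) AND R) IMPLIES NOT Q) AND (NOT Q IMPLIES ((S IMPLIES NOT R) AND R))   [eliminate IFF]
= (NOT ((S IMPLIES NOT R) AND R) OR NOT Q) AND (NOT Q IMPLIES ((S IMPLIES NOT R) AND R))   [eliminate IMPLIES]
= (NOT ((NOT S OR NOT R) AND R) OR NOT Q) AND (NOT Q IMPLIES ((S IMPLIES NOT R) AND R))   [eliminate IMPLIES]
= (NOT ((NOT S OR NOT R) AND R) OR NOT Q) AND (NOT NOT Q OR ((S IMPLIES NOT R) AND R))   [eliminate IMPLIES]
= (NOT ((NOT S OR NOT R) AND R) OR NOT Q) AND (NOT NOT Q OR ((NOT S OR NOT R) AND R))   [eliminate IMPLIES]
= (NOT (NOT S OR NOT R) OR NOT R OR NOT Q) AND (NOT NOT Q OR ((NOT S OR NOT R) AND R))   [De Morgan]
= ((NOT NOT S AND NOT NOT R) OR NOT R OR NOT Q) AND (NOT NOT Q OR ((NOT S OR NOT R) AND R))   [De Morgan]
= ((S AND NOT NOT R) OR NOT R OR NOT Q) AND (NOT NOT Q OR ((NOT S OR NOT R) AND R))   [double negation]
= ((S AND R) OR NOT R OR NOT Q) AND (NOT NOT Q OR ((NOT S OR NOT R) AND R))   [double negation]
= ((S AND R) OR NOT R OR NOT Q) AND (Q OR ((NOT S OR NOT R) AND R))   [double negation]
= (S AND R AND Q) OR (S AND R AND NOT S AND R) OR (S AND R AND NOT R AND R) OR (NOT R AND Q) OR (NOT R AND NOT S AND R) OR (NOT R AND NOT R AND R) OR (NOT Q AND Q) OR (NOT Q AND NOT S AND R) OR (NOT Q AND NOT R AND R)   [distribute AND over OR]
= (S AND R AND Q) OR (NOT R AND Q) OR (NOT Q AND NOT S AND R)   [simplify]

(S AND R AND Q) OR (NOT R AND Q) OR (NOT Q AND NOT S AND R)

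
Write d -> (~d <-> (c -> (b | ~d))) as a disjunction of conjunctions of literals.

~d | (d & c & ~b)

d -> (~d <-> (c -> (b | ~d)))
≡ ~d | (~d <-> (c -> (b | ~d)))   — eliminate ->
≡ ~d | ((~d -> (c -> (b | ~d))) & ((c -> (b | ~d)) -> ~d))   — eliminate <->
≡ ~d | ((~~d | (c -> (b | ~d))) & ((c -> (b | ~d)) -> ~d))   — eliminate ->
≡ ~d | ((~~d | ~c | b | ~d) & ((c -> (b | ~d)) -> ~d))   — eliminate ->
≡ ~d | ((~~d | ~c | b | ~d) & (~(c -> (b | ~d)) | ~d))   — eliminate ->
≡ ~d | ((~~d | ~c | b | ~d) & (~(~c | b | ~d) | ~d))   — eliminate ->
≡ ~d | ((d | ~c | b | ~d) & (~(~c | b | ~d) | ~d))   — double negation
≡ ~d | ((d | ~c | b | ~d) & ((~~c & ~b & ~~d) | ~d))   — De Morgan
≡ ~d | ((d | ~c | b | ~d) & ((c & ~b & ~~d) | ~d))   — double negation
≡ ~d | ((d | ~c | b | ~d) & ((c & ~b & d) | ~d))   — double negation
≡ ~d | (d & c & ~b & d) | (d & ~d) | (~c & c & ~b & d) | (~c & ~d) | (b & c & ~b & d) | (b & ~d) | (~d & c & ~b & d) | (~d & ~d)   — distribute & over |
≡ ~d | (d & c & ~b)   — simplify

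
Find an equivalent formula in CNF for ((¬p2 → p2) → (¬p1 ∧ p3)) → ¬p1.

((¬p2 → p2) → (¬p1 ∧ p3)) → ¬p1
≡ ¬((¬p2 → p2) → (¬p1 ∧ p3)) ∨ ¬p1
≡ ¬(¬(¬p2 → p2) ∨ (¬p1 ∧ p3)) ∨ ¬p1
≡ ¬(¬(¬¬p2 ∨ p2) ∨ (¬p1 ∧ p3)) ∨ ¬p1
≡ (¬¬(¬¬p2 ∨ p2) ∧ ¬(¬p1 ∧ p3)) ∨ ¬p1
≡ ((¬¬p2 ∨ p2) ∧ ¬(¬p1 ∧ p3)) ∨ ¬p1
≡ ((p2 ∨ p2) ∧ ¬(¬p1 ∧ p3)) ∨ ¬p1
≡ ((p2 ∨ p2) ∧ (¬¬p1 ∨ ¬p3)) ∨ ¬p1
≡ ((p2 ∨ p2) ∧ (p1 ∨ ¬p3)) ∨ ¬p1
≡ (p2 ∨ p2 ∨ ¬p1) ∧ (p1 ∨ ¬p3 ∨ ¬p1)
≡ p2 ∨ ¬p1

p2 ∨ ¬p1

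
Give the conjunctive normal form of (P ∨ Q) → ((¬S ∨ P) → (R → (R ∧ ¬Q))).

(¬P ∨ ¬R ∨ ¬Q) ∧ (¬Q ∨ S ∨ ¬R)

(P ∨ Q) → ((¬S ∨ P) → (R → (R ∧ ¬Q)))
= ¬(P ∨ Q) ∨ ((¬S ∨ P) → (R → (R ∧ ¬Q)))
= ¬(P ∨ Q) ∨ ¬(¬S ∨ P) ∨ (R → (R ∧ ¬Q))
= ¬(P ∨ Q) ∨ ¬(¬S ∨ P) ∨ ¬R ∨ (R ∧ ¬Q)
= (¬P ∧ ¬Q) ∨ ¬(¬S ∨ P) ∨ ¬R ∨ (R ∧ ¬Q)
= (¬P ∧ ¬Q) ∨ (¬¬S ∧ ¬P) ∨ ¬R ∨ (R ∧ ¬Q)
= (¬P ∧ ¬Q) ∨ (S ∧ ¬P) ∨ ¬R ∨ (R ∧ ¬Q)
= (¬P ∨ S ∨ ¬R ∨ R) ∧ (¬P ∨ S ∨ ¬R ∨ ¬Q) ∧ (¬P ∨ ¬P ∨ ¬R ∨ R) ∧ (¬P ∨ ¬P ∨ ¬R ∨ ¬Q) ∧ (¬Q ∨ S ∨ ¬R ∨ R) ∧ (¬Q ∨ S ∨ ¬R ∨ ¬Q) ∧ (¬Q ∨ ¬P ∨ ¬R ∨ R) ∧ (¬Q ∨ ¬P ∨ ¬R ∨ ¬Q)
= (¬P ∨ ¬R ∨ ¬Q) ∧ (¬Q ∨ S ∨ ¬R)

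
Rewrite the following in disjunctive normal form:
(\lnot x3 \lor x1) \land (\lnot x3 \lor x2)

(\lnot x3 \lor x1) \land (\lnot x3 \lor x2)
⇔ (\lnot x3 \land \lnot x3) \lor (\lnot x3 \land x2) \lor (x1 \land \lnot x3) \lor (x1 \land x2)
⇔ \lnot x3 \lor (x1 \land x2)

\lnot x3 \lor (x1 \land x2)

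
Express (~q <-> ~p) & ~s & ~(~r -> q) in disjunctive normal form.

~p & ~q & ~s & ~r

(~q <-> ~p) & ~s & ~(~r -> q)
⇔ (~q -> ~p) & (~p -> ~q) & ~s & ~(~r -> q)   [eliminate <->]
⇔ (~~q | ~p) & (~p -> ~q) & ~s & ~(~r -> q)   [eliminate ->]
⇔ (~~q | ~p) & (~~p | ~q) & ~s & ~(~r -> q)   [eliminate ->]
⇔ (~~q | ~p) & (~~p | ~q) & ~s & ~(~~r | q)   [eliminate ->]
⇔ (q | ~p) & (~~p | ~q) & ~s & ~(~~r | q)   [double negation]
⇔ (q | ~p) & (p | ~q) & ~s & ~(~~r | q)   [double negation]
⇔ (q | ~p) & (p | ~q) & ~s & ~~~r & ~q   [De Morgan]
⇔ (q | ~p) & (p | ~q) & ~s & ~r & ~q   [double negation]
⇔ (q & p & ~s & ~r & ~q) | (q & ~q & ~s & ~r & ~q) | (~p & p & ~s & ~r & ~q) | (~p & ~q & ~s & ~r & ~q)   [distribute & over |]
⇔ ~p & ~q & ~s & ~r   [simplify]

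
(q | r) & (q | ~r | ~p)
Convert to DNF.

(q | r) & (q | ~r | ~p)
≡ (q & q) | (q & ~r) | (q & ~p) | (r & q) | (r & ~r) | (r & ~p)   [distribute & over |]
≡ q | (r & ~p)   [simplify]

q | (r & ~p)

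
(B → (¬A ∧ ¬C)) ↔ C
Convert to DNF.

(B ∧ A ∧ ¬C) ∨ (C ∧ ¬B)

(B → (¬A ∧ ¬C)) ↔ C
⇔ ((B → (¬A ∧ ¬C)) → C) ∧ (C → (B → (¬A ∧ ¬C)))   [eliminate ↔]
⇔ (¬(B → (¬A ∧ ¬C)) ∨ C) ∧ (C → (B → (¬A ∧ ¬C)))   [eliminate →]
⇔ (¬(¬B ∨ (¬A ∧ ¬C)) ∨ C) ∧ (C → (B → (¬A ∧ ¬C)))   [eliminate →]
⇔ (¬(¬B ∨ (¬A ∧ ¬C)) ∨ C) ∧ (¬C ∨ (B → (¬A ∧ ¬C)))   [eliminate →]
⇔ (¬(¬B ∨ (¬A ∧ ¬C)) ∨ C) ∧ (¬C ∨ ¬B ∨ (¬A ∧ ¬C))   [eliminate →]
⇔ ((¬¬B ∧ ¬(¬A ∧ ¬C)) ∨ C) ∧ (¬C ∨ ¬B ∨ (¬A ∧ ¬C))   [De Morgan]
⇔ ((B ∧ ¬(¬A ∧ ¬C)) ∨ C) ∧ (¬C ∨ ¬B ∨ (¬A ∧ ¬C))   [double negation]
⇔ ((B ∧ (¬¬A ∨ ¬¬C)) ∨ C) ∧ (¬C ∨ ¬B ∨ (¬A ∧ ¬C))   [De Morgan]
⇔ ((B ∧ (A ∨ ¬¬C)) ∨ C) ∧ (¬C ∨ ¬B ∨ (¬A ∧ ¬C))   [double negation]
⇔ ((B ∧ (A ∨ C)) ∨ C) ∧ (¬C ∨ ¬B ∨ (¬A ∧ ¬C))   [double negation]
⇔ (B ∧ A ∧ ¬C) ∨ (B ∧ A ∧ ¬B) ∨ (B ∧ A ∧ ¬A ∧ ¬C) ∨ (B ∧ C ∧ ¬C) ∨ (B ∧ C ∧ ¬B) ∨ (B ∧ C ∧ ¬A ∧ ¬C) ∨ (C ∧ ¬C) ∨ (C ∧ ¬B) ∨ (C ∧ ¬A ∧ ¬C)   [distribute ∧ over ∨]
⇔ (B ∧ A ∧ ¬C) ∨ (C ∧ ¬B)   [simplify]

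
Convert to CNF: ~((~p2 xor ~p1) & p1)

p2 | ~p1

~((~p2 xor ~p1) & p1)
≡ ~((~p2 | ~p1) & ~(~p2 & ~p1) & p1)   [expand xor]
≡ ~(~p2 | ~p1) | ~~(~p2 & ~p1) | ~p1   [De Morgan]
≡ (~~p2 & ~~p1) | ~~(~p2 & ~p1) | ~p1   [De Morgan]
≡ (p2 & ~~p1) | ~~(~p2 & ~p1) | ~p1   [double negation]
≡ (p2 & p1) | ~~(~p2 & ~p1) | ~p1   [double negation]
≡ (p2 & p1) | (~p2 & ~p1) | ~p1   [double negation]
≡ (p2 | ~p2 | ~p1) & (p2 | ~p1 | ~p1) & (p1 | ~p2 | ~p1) & (p1 | ~p1 | ~p1)   [distribute | over &]
≡ p2 | ~p1   [simplify]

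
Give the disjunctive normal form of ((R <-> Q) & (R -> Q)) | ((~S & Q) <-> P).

(~R & ~Q) | (Q & R) | (S & ~P) | (~Q & ~P) | (P & ~S & Q)

((R <-> Q) & (R -> Q)) | ((~S & Q) <-> P)
≡ ((R -> Q) & (Q -> R) & (R -> Q)) | ((~S & Q) <-> P)   — eliminate <->
≡ ((~R | Q) & (Q -> R) & (R -> Q)) | ((~S & Q) <-> P)   — eliminate ->
≡ ((~R | Q) & (~Q | R) & (R -> Q)) | ((~S & Q) <-> P)   — eliminate ->
≡ ((~R | Q) & (~Q | R) & (~R | Q)) | ((~S & Q) <-> P)   — eliminate ->
≡ ((~R | Q) & (~Q | R) & (~R | Q)) | (((~S & Q) -> P) & (P -> (~S & Q)))   — eliminate <->
≡ ((~R | Q) & (~Q | R) & (~R | Q)) | ((~(~S & Q) | P) & (P -> (~S & Q)))   — eliminate ->
≡ ((~R | Q) & (~Q | R) & (~R | Q)) | ((~(~S & Q) | P) & (~P | (~S & Q)))   — eliminate ->
≡ ((~R | Q) & (~Q | R) & (~R | Q)) | ((~~S | ~Q | P) & (~P | (~S & Q)))   — De Morgan
≡ ((~R | Q) & (~Q | R) & (~R | Q)) | ((S | ~Q | P) & (~P | (~S & Q)))   — double negation
≡ (~R & ~Q & ~R) | (~R & ~Q & Q) | (~R & R & ~R) | (~R & R & Q) | (Q & ~Q & ~R) | (Q & ~Q & Q) | (Q & R & ~R) | (Q & R & Q) | (S & ~P) | (S & ~S & Q) | (~Q & ~P) | (~Q & ~S & Q) | (P & ~P) | (P & ~S & Q)   — distribute & over |
≡ (~R & ~Q) | (Q & R) | (S & ~P) | (~Q & ~P) | (P & ~S & Q)   — simplify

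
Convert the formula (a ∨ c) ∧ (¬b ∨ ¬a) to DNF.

(a ∨ c) ∧ (¬b ∨ ¬a)
⇔ (a ∧ ¬b) ∨ (a ∧ ¬a) ∨ (c ∧ ¬b) ∨ (c ∧ ¬a)   [distribute ∧ over ∨]
⇔ (a ∧ ¬b) ∨ (c ∧ ¬b) ∨ (c ∧ ¬a)   [simplify]

(a ∧ ¬b) ∨ (c ∧ ¬b) ∨ (c ∧ ¬a)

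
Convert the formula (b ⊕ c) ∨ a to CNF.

(b ∨ c ∨ a) ∧ (¬b ∨ ¬c ∨ a)

(b ⊕ c) ∨ a
≡ (b ∨ c) ∧ ¬(b ∧ c) ∨ a
≡ (b ∨ c) ∧ (¬b ∨ ¬c) ∨ a
≡ (b ∨ c ∨ a) ∧ (¬b ∨ ¬c ∨ a)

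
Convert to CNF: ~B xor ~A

~B xor ~A
⇔ (~B | ~A) & ~(~B & ~A)
⇔ (~B | ~A) & (~~B | ~~A)
⇔ (~B | ~A) & (B | ~~A)
⇔ (~B | ~A) & (B | A)

(~B | ~A) & (B | A)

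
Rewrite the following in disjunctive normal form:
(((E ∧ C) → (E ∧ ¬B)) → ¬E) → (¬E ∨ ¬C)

(((E ∧ C) → (E ∧ ¬B)) → ¬E) → (¬E ∨ ¬C)
≡ ¬(((E ∧ C) → (E ∧ ¬B)) → ¬E) ∨ ¬E ∨ ¬C   [eliminate →]
≡ ¬(¬((E ∧ C) → (E ∧ ¬B)) ∨ ¬E) ∨ ¬E ∨ ¬C   [eliminate →]
≡ ¬(¬(¬(E ∧ C) ∨ (E ∧ ¬B)) ∨ ¬E) ∨ ¬E ∨ ¬C   [eliminate →]
≡ (¬¬(¬(E ∧ C) ∨ (E ∧ ¬B)) ∧ ¬¬E) ∨ ¬E ∨ ¬C   [De Morgan]
≡ ((¬(E ∧ C) ∨ (E ∧ ¬B)) ∧ ¬¬E) ∨ ¬E ∨ ¬C   [double negation]
≡ ((¬E ∨ ¬C ∨ (E ∧ ¬B)) ∧ ¬¬E) ∨ ¬E ∨ ¬C   [De Morgan]
≡ ((¬E ∨ ¬C ∨ (E ∧ ¬B)) ∧ E) ∨ ¬E ∨ ¬C   [double negation]
≡ (¬E ∧ E) ∨ (¬C ∧ E) ∨ (E ∧ ¬B ∧ E) ∨ ¬E ∨ ¬C   [distribute ∧ over ∨]
≡ (E ∧ ¬B) ∨ ¬E ∨ ¬C   [simplify]

(E ∧ ¬B) ∨ ¬E ∨ ¬C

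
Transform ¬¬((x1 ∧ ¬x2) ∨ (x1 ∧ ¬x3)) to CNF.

x1 ∧ (¬x2 ∨ ¬x3)

¬¬((x1 ∧ ¬x2) ∨ (x1 ∧ ¬x3))
≡ (x1 ∧ ¬x2) ∨ (x1 ∧ ¬x3)
≡ (x1 ∨ x1) ∧ (x1 ∨ ¬x3) ∧ (¬x2 ∨ x1) ∧ (¬x2 ∨ ¬x3)
≡ x1 ∧ (¬x2 ∨ ¬x3)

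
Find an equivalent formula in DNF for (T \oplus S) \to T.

(\lnot T \land \lnot S) \lor T

(T \oplus S) \to T
≡ \lnot (T \oplus S) \lor T   (eliminate \to)
≡ \lnot ((T \land \lnot S) \lor (\lnot T \land S)) \lor T   (expand \oplus)
≡ (\lnot (T \land \lnot S) \land \lnot (\lnot T \land S)) \lor T   (De Morgan)
≡ ((\lnot T \lor \lnot \lnot S) \land \lnot (\lnot T \land S)) \lor T   (De Morgan)
≡ ((\lnot T \lor S) \land \lnot (\lnot T \land S)) \lor T   (double negation)
≡ ((\lnot T \lor S) \land (\lnot \lnot T \lor \lnot S)) \lor T   (De Morgan)
≡ ((\lnot T \lor S) \land (T \lor \lnot S)) \lor T   (double negation)
≡ (\lnot T \land T) \lor (\lnot T \land \lnot S) \lor (S \land T) \lor (S \land \lnot S) \lor T   (distribute \land over \lor)
≡ (\lnot T \land \lnot S) \lor T   (simplify)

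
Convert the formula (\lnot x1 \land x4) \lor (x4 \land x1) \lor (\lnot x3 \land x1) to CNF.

(\lnot x1 \land x4) \lor (x4 \land x1) \lor (\lnot x3 \land x1)
≡ (\lnot x1 \lor x4 \lor \lnot x3) \land (\lnot x1 \lor x4 \lor x1) \land (\lnot x1 \lor x1 \lor \lnot x3) \land (\lnot x1 \lor x1 \lor x1) \land (x4 \lor x4 \lor \lnot x3) \land (x4 \lor x4 \lor x1) \land (x4 \lor x1 \lor \lnot x3) \land (x4 \lor x1 \lor x1)
≡ (x4 \lor \lnot x3) \land (x4 \lor x1)

(x4 \lor \lnot x3) \land (x4 \lor x1)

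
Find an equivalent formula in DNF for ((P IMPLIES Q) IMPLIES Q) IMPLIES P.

((P IMPLIES Q) IMPLIES Q) IMPLIES P
≡ NOT ((P IMPLIES Q) IMPLIES Q) OR P   — eliminate IMPLIES
≡ NOT (NOT (P IMPLIES Q) OR Q) OR P   — eliminate IMPLIES
≡ NOT (NOT (NOT P OR Q) OR Q) OR P   — eliminate IMPLIES
≡ (NOT NOT (NOT P OR Q) AND NOT Q) OR P   — De Morgan
≡ ((NOT P OR Q) AND NOT Q) OR P   — double negation
≡ (NOT P AND NOT Q) OR (Q AND NOT Q) OR P   — distribute AND over OR
≡ (NOT P AND NOT Q) OR P   — simplify

(NOT P AND NOT Q) OR P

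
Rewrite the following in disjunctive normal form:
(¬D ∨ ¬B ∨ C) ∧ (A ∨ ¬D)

(¬D ∨ ¬B ∨ C) ∧ (A ∨ ¬D)
= (¬D ∧ A) ∨ (¬D ∧ ¬D) ∨ (¬B ∧ A) ∨ (¬B ∧ ¬D) ∨ (C ∧ A) ∨ (C ∧ ¬D)   [distribute ∧ over ∨]
= ¬D ∨ (¬B ∧ A) ∨ (C ∧ A)   [simplify]

¬D ∨ (¬B ∧ A) ∨ (C ∧ A)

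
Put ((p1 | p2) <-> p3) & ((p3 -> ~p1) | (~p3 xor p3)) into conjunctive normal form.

((p1 | p2) <-> p3) & ((p3 -> ~p1) | (~p3 xor p3))
⇔ ((p1 | p2) -> p3) & (p3 -> (p1 | p2)) & ((p3 -> ~p1) | (~p3 xor p3))   [eliminate <->]
⇔ (~(p1 | p2) | p3) & (p3 -> (p1 | p2)) & ((p3 -> ~p1) | (~p3 xor p3))   [eliminate ->]
⇔ (~(p1 | p2) | p3) & (~p3 | p1 | p2) & ((p3 -> ~p1) | (~p3 xor p3))   [eliminate ->]
⇔ (~(p1 | p2) | p3) & (~p3 | p1 | p2) & (~p3 | ~p1 | (~p3 xor p3))   [eliminate ->]
⇔ (~(p1 | p2) | p3) & (~p3 | p1 | p2) & (~p3 | ~p1 | ((~p3 | p3) & ~(~p3 & p3)))   [expand xor]
⇔ ((~p1 & ~p2) | p3) & (~p3 | p1 | p2) & (~p3 | ~p1 | ((~p3 | p3) & ~(~p3 & p3)))   [De Morgan]
⇔ ((~p1 & ~p2) | p3) & (~p3 | p1 | p2) & (~p3 | ~p1 | ((~p3 | p3) & (~~p3 | ~p3)))   [De Morgan]
⇔ ((~p1 & ~p2) | p3) & (~p3 | p1 | p2) & (~p3 | ~p1 | ((~p3 | p3) & (p3 | ~p3)))   [double negation]
⇔ (~p1 | p3) & (~p2 | p3) & (~p3 | p1 | p2) & (~p3 | ~p1 | ~p3 | p3) & (~p3 | ~p1 | p3 | ~p3)   [distribute | over &]
⇔ (~p1 | p3) & (~p2 | p3) & (~p3 | p1 | p2)   [simplify]

(~p1 | p3) & (~p2 | p3) & (~p3 | p1 | p2)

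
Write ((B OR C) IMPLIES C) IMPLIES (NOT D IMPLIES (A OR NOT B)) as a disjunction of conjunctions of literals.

(B AND NOT C) OR D OR A OR NOT B

((B OR C) IMPLIES C) IMPLIES (NOT D IMPLIES (A OR NOT B))
≡ NOT ((B OR C) IMPLIES C) OR (NOT D IMPLIES (A OR NOT B))   [eliminate IMPLIES]
≡ NOT (NOT (B OR C) OR C) OR (NOT D IMPLIES (A OR NOT B))   [eliminate IMPLIES]
≡ NOT (NOT (B OR C) OR C) OR NOT NOT D OR A OR NOT B   [eliminate IMPLIES]
≡ (NOT NOT (B OR C) AND NOT C) OR NOT NOT D OR A OR NOT B   [De Morgan]
≡ ((B OR C) AND NOT C) OR NOT NOT D OR A OR NOT B   [double negation]
≡ ((B OR C) AND NOT C) OR D OR A OR NOT B   [double negation]
≡ (B AND NOT C) OR (C AND NOT C) OR D OR A OR NOT B   [distribute AND over OR]
≡ (B AND NOT C) OR D OR A OR NOT B   [simplify]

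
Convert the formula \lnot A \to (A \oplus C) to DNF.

A \lor (\lnot A \land C)

\lnot A \to (A \oplus C)
⇔ \lnot \lnot A \lor (A \oplus C)   — eliminate \to
⇔ \lnot \lnot A \lor (A \land \lnot C) \lor (\lnot A \land C)   — expand \oplus
⇔ A \lor (A \land \lnot C) \lor (\lnot A \land C)   — double negation
⇔ A \lor (\lnot A \land C)   — simplify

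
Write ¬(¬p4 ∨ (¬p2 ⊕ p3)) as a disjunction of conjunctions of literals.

(p4 ∧ p2 ∧ ¬p3) ∨ (p4 ∧ p3 ∧ ¬p2)

¬(¬p4 ∨ (¬p2 ⊕ p3))
= ¬(¬p4 ∨ (¬p2 ∧ ¬p3) ∨ (¬¬p2 ∧ p3))   [expand ⊕]
= ¬¬p4 ∧ ¬(¬p2 ∧ ¬p3) ∧ ¬(¬¬p2 ∧ p3)   [De Morgan]
= p4 ∧ ¬(¬p2 ∧ ¬p3) ∧ ¬(¬¬p2 ∧ p3)   [double negation]
= p4 ∧ (¬¬p2 ∨ ¬¬p3) ∧ ¬(¬¬p2 ∧ p3)   [De Morgan]
= p4 ∧ (p2 ∨ ¬¬p3) ∧ ¬(¬¬p2 ∧ p3)   [double negation]
= p4 ∧ (p2 ∨ p3) ∧ ¬(¬¬p2 ∧ p3)   [double negation]
= p4 ∧ (p2 ∨ p3) ∧ (¬¬¬p2 ∨ ¬p3)   [De Morgan]
= p4 ∧ (p2 ∨ p3) ∧ (¬p2 ∨ ¬p3)   [double negation]
= (p4 ∧ p2 ∧ ¬p2) ∨ (p4 ∧ p2 ∧ ¬p3) ∨ (p4 ∧ p3 ∧ ¬p2) ∨ (p4 ∧ p3 ∧ ¬p3)   [distribute ∧ over ∨]
= (p4 ∧ p2 ∧ ¬p3) ∨ (p4 ∧ p3 ∧ ¬p2)   [simplify]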